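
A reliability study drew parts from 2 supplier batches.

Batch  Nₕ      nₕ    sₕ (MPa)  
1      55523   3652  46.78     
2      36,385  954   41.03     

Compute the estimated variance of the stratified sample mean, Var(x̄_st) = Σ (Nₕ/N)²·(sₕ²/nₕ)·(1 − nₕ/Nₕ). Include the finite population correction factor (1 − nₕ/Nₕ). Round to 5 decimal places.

N = 91908. Term for each stratum: Wₕ²sₕ²/nₕ·(1−nₕ/Nₕ).
Var(x̄_st) = 0.20430575 + 0.26931083 = 0.47361657 → 0.47362.

0.47362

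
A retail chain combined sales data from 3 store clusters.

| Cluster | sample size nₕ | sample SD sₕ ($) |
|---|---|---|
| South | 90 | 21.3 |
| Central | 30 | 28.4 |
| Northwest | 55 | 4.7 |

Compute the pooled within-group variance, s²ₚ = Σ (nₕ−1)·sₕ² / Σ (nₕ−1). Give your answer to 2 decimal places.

South: (90−1)·21.3² = 89·453.69 = 40378.41
Central: (30−1)·28.4² = 29·806.56 = 23390.24
Northwest: (55−1)·4.7² = 54·22.09 = 1192.86
Numerator = 64961.51; denominator = Σ(nₕ−1) = 172.
s²ₚ = 64961.51/172 = 377.6832... → 377.68.

377.68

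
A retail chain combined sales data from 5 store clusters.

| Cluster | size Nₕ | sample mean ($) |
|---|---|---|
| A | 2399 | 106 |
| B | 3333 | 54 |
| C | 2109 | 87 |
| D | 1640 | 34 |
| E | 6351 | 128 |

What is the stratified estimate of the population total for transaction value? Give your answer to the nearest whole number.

Population total = Σ Nₕ·x̄ₕ (each stratum's size times its mean).
2399·106 + 3333·54 + 2109·87 + 1640·34 + 6351·128 = 254294 + 179982 + 183483 + 55760 + 812928 = 1486447.

1486447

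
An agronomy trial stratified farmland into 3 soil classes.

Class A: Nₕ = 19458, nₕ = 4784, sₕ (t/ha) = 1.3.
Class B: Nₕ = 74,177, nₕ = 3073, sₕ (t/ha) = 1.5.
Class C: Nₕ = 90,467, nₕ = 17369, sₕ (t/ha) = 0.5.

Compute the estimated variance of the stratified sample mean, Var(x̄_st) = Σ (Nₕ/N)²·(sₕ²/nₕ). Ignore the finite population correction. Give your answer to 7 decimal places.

N = 184102; Wₕ = Nₕ/N.
class A: (19458/184102)²·1.3²/4784 = 0.0000039462
class B: (74177/184102)²·1.5²/3073 = 0.0001188616
class C: (90467/184102)²·0.5²/17369 = 0.0000034756
Sum = 0.0001262833 → 0.0001263.

0.0001263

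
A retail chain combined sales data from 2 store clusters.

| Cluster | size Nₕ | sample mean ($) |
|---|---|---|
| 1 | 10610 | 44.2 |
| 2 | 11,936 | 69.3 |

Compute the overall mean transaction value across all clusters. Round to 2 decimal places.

N = 22546; weights Wₕ = Nₕ/N = (0.4706, 0.5294).
x̄_st = Σ Wₕ·x̄ₕ = 0.4706·44.2 + 0.5294·69.3 ≈ 57.4881...
→ 57.49.

57.49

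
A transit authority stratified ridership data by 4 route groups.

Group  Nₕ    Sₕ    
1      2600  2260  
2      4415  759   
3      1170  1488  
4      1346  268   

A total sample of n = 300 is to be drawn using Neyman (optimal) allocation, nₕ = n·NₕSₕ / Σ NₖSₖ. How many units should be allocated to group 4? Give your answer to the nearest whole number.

1: NₕSₕ = 2600·2260 = 5876000
2: NₕSₕ = 4415·759 = 3350985
3: NₕSₕ = 1170·1488 = 1740960
4: NₕSₕ = 1346·268 = 360728
Σ NₕSₕ = 11328673.
n_4 = 300·360728/11328673 = 9.553... → 10.

10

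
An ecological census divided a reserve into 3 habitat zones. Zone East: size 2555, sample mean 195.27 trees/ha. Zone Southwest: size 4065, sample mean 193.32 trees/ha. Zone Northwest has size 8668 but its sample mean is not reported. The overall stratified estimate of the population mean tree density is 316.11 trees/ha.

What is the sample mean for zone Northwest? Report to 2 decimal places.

409.31

N = 2555 + 4065 + 8668 = 15288.
Overall total = μ·N = 316.11·15288 = 4832689.68.
Subtract the known strata: 2555·195.27 + 4065·193.32 = 1284760.65.
Remaining total for zone Northwest: 4832689.68 − 1284760.65 = 3547929.03.
Divide by its size: 3547929.03 / 8668 = 409.3135... → 409.31.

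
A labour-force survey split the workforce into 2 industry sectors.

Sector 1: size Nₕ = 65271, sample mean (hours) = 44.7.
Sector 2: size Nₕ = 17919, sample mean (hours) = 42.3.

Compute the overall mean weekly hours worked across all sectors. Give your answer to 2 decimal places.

N = 83190; weights Wₕ = Nₕ/N = (0.7846, 0.2154).
x̄_st = Σ Wₕ·x̄ₕ = 0.7846·44.7 + 0.2154·42.3 ≈ 44.1830...
→ 44.18.

44.18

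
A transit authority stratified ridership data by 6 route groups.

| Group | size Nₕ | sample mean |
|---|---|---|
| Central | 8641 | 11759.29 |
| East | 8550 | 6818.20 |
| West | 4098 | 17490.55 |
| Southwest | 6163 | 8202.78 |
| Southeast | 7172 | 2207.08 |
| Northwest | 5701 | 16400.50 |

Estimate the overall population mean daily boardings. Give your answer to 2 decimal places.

9707.78

N = 8641 + 8550 + 4098 + 6163 + 7172 + 5701 = 40325.
Overall mean = Σ (Nₕ/N)·x̄ₕ — weight by population share, not a simple average.
Σ Nₕx̄ₕ = 8641·11759.29 + 8550·6818.20 + 4098·17490.55 + 6163·8202.78 + 7172·2207.08 + 5701·16400.50 = 101612024.89 + 58295610 + 71676273.9 + 50553733.14 + 15829177.76 + 93499250.5 = 391466070.19.
Divide by N: 391466070.19 / 40325 = 9707.7761... → 9707.78.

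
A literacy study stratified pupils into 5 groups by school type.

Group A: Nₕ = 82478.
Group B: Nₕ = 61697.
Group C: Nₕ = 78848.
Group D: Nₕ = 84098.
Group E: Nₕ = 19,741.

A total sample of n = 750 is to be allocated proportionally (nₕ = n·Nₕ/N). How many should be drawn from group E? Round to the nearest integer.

Share of group E = 19741/326862 = 0.06040.
Allocate 750 × 0.06040 = 45.297... → 45.

45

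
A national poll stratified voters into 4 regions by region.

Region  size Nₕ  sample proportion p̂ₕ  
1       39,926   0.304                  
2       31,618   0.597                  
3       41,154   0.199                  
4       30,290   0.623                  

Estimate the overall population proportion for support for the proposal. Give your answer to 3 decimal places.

0.406

N = 39926 + 31618 + 41154 + 30290 = 142988.
Overall proportion = Σ (Nₕ/N)·p̂ₕ.
Σ Nₕp̂ₕ = 12137.504 + 18875.946 + 8189.646 + 18870.67 = 58073.766.
58073.766 / 142988 = 0.40614... → 0.406.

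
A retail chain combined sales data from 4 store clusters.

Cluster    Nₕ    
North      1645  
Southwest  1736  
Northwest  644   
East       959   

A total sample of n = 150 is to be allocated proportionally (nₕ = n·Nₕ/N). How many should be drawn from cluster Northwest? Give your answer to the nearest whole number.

Share of cluster Northwest = 644/4984 = 0.12921.
Allocate 150 × 0.12921 = 19.382... → 19.

19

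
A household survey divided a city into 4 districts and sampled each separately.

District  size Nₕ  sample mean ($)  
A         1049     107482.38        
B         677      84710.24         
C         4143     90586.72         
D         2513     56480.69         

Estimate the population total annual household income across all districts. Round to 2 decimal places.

687334604.03

Estimate total by summing Nₕ·x̄ₕ over strata.
1049·107482.38 + 677·84710.24 + 4143·90586.72 + 2513·56480.69 = 112749016.62 + 57348832.48 + 375300780.96 + 141935973.97 = 687334604.03.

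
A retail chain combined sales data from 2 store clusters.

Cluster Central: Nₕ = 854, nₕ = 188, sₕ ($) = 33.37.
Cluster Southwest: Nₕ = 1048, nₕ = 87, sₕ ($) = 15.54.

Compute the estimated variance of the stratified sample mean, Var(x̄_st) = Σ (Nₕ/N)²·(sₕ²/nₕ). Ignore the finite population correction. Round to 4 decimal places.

2.0368

N = 1902; Wₕ = Nₕ/N.
cluster Central: (854/1902)²·33.37²/188 = 1.1941236
cluster Southwest: (1048/1902)²·15.54²/87 = 0.8427220
Sum = 2.0368456 → 2.0368.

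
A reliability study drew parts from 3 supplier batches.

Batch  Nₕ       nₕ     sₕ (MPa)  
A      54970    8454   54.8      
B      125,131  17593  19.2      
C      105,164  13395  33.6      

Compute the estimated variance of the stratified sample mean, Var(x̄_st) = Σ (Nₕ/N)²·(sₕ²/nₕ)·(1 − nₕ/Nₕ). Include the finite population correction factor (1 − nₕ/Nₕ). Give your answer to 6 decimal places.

0.024622

N = 285265; Wₕ = Nₕ/N.
batch A: (54970/285265)²·54.8²/8454·(1 − 8454/54970) = 0.011161691
batch B: (125131/285265)²·19.2²/17593·(1 − 17593/125131) = 0.003464914
batch C: (105164/285265)²·33.6²/13395·(1 − 13395/105164) = 0.009995441
Sum = 0.024622046 → 0.024622.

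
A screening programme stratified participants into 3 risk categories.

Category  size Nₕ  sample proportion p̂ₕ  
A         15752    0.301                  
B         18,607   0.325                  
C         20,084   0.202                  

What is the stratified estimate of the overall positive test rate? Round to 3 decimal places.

0.273

Wₕ = Nₕ/N with N = 54443: 0.2893, 0.3418, 0.3689.
p̂_st = 0.2893·0.301 + 0.3418·0.325 + 0.3689·0.202 ≈ 0.27268... → 0.273.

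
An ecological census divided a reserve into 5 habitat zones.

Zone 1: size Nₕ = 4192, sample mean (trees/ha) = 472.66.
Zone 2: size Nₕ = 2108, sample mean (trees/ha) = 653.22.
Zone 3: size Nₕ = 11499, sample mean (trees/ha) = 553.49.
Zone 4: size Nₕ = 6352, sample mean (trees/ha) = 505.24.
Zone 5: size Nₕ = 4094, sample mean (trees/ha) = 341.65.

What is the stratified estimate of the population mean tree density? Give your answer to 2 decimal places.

x̄_st = (Σ Nₕx̄ₕ) / (Σ Nₕ) = (4192·472.66 + 2108·653.22 + 11499·553.49 + 6352·505.24 + 4094·341.65) / 28245
= 14330959.57 / 28245 = 507.3804... → 507.38.

507.38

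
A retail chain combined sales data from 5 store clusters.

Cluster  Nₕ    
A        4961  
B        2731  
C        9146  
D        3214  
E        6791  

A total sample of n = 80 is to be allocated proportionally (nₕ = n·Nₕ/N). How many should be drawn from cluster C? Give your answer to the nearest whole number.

27

N = 4961 + 2731 + 9146 + 3214 + 6791 = 26843.
n_C = 80·9146/26843 = 27.258... → 27.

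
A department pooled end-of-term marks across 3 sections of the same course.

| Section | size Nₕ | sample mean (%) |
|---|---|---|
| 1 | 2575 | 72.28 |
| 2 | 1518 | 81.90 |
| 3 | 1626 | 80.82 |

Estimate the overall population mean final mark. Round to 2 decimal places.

N = 2575 + 1518 + 1626 = 5719.
Weight each subgroup mean by Nₕ/N and sum.
Σ Nₕx̄ₕ = 2575·72.28 + 1518·81.90 + 1626·80.82 = 186121 + 124324.2 + 131413.32 = 441858.52.
Divide by N: 441858.52 / 5719 = 77.2615... → 77.26.

77.26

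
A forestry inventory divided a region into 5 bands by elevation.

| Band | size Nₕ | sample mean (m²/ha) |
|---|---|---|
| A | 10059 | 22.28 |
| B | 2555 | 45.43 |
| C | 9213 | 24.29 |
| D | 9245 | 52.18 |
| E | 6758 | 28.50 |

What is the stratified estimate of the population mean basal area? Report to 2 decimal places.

x̄_st = (Σ Nₕx̄ₕ) / (Σ Nₕ) = (10059·22.28 + 2555·45.43 + 9213·24.29 + 9245·52.18 + 6758·28.50) / 37830
= 1238979.04 / 37830 = 32.7512... → 32.75.

32.75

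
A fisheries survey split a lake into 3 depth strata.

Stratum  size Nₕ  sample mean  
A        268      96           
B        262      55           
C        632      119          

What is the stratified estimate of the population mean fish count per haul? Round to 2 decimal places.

99.27

N = 268 + 262 + 632 = 1162.
The stratified mean weights each stratum mean by its population share Nₕ/N.
Σ Nₕx̄ₕ = 268·96 + 262·55 + 632·119 = 25728 + 14410 + 75208 = 115346.
Divide by N: 115346 / 1162 = 99.2651... → 99.27.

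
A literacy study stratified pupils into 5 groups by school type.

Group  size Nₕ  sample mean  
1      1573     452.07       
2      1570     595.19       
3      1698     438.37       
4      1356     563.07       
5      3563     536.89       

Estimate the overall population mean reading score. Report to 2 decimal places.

N = 1573 + 1570 + 1698 + 1356 + 3563 = 9760.
The stratified mean weights each stratum mean by its population share Nₕ/N.
Σ Nₕx̄ₕ = 1573·452.07 + 1570·595.19 + 1698·438.37 + 1356·563.07 + 3563·536.89 = 711106.11 + 934448.3 + 744352.26 + 763522.92 + 1912939.07 = 5066368.66.
Divide by N: 5066368.66 / 9760 = 519.0951... → 519.10.

519.10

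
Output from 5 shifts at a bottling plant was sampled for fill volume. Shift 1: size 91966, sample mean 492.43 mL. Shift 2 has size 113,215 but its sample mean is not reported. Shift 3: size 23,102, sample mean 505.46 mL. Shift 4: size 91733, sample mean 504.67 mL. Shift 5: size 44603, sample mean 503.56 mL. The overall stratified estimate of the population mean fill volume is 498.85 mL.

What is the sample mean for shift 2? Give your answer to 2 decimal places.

496.14

N = 91966 + 113215 + 23102 + 91733 + 44603 = 364619.
Overall total = μ·N = 498.85·364619 = 181890188.15.
Subtract the known strata: 91966·492.43 + 23102·505.46 + 91733·504.67 + 44603·503.56 = 125719134.09.
Remaining total for shift 2: 181890188.15 − 125719134.09 = 56171054.06.
Divide by its size: 56171054.06 / 113215 = 496.1450... → 496.14.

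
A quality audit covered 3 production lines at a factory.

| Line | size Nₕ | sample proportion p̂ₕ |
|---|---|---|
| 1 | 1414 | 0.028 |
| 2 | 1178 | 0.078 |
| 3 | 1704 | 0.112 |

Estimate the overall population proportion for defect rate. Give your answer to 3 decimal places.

N = 1414 + 1178 + 1704 = 4296.
Overall proportion = Σ (Nₕ/N)·p̂ₕ.
Σ Nₕp̂ₕ = 39.592 + 91.884 + 190.848 = 322.324.
322.324 / 4296 = 0.07503... → 0.075.

0.075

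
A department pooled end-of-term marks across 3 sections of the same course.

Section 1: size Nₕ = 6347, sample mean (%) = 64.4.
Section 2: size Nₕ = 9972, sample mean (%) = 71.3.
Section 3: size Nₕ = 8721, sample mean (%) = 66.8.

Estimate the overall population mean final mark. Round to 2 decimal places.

67.98

x̄_st = (Σ Nₕx̄ₕ) / (Σ Nₕ) = (6347·64.4 + 9972·71.3 + 8721·66.8) / 25040
= 1702313.2 / 25040 = 67.9838... → 67.98.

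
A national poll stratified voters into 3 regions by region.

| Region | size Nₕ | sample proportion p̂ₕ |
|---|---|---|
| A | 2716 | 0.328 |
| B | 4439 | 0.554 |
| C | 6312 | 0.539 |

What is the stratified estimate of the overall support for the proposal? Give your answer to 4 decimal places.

Wₕ = Nₕ/N with N = 13467: 0.2017, 0.3296, 0.4687.
p̂_st = 0.2017·0.328 + 0.3296·0.554 + 0.4687·0.539 ≈ 0.501390... → 0.5014.

0.5014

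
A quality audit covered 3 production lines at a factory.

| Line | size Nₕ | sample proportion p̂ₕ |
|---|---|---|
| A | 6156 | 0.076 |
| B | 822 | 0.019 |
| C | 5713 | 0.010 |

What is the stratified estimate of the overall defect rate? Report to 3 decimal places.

0.043

Wₕ = Nₕ/N with N = 12691: 0.4851, 0.0648, 0.4502.
p̂_st = 0.4851·0.076 + 0.0648·0.019 + 0.4502·0.010 ≈ 0.04260... → 0.043.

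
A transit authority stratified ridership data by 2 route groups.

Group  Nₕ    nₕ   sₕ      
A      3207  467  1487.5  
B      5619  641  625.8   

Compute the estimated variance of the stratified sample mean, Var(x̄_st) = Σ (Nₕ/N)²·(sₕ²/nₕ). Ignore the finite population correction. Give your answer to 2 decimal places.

N = 8826. Term for each stratum: Wₕ²sₕ²/nₕ.
Var(x̄_st) = 625.55737 + 247.63003 = 873.18739 → 873.19.

873.19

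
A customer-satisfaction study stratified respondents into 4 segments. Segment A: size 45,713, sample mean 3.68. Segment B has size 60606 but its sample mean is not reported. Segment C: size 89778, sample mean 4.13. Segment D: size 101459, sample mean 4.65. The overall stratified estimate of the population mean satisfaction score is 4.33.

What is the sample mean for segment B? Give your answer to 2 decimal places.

4.58

N = 45713 + 60606 + 89778 + 101459 = 297556.
Overall total = μ·N = 4.33·297556 = 1288417.48.
Subtract the known strata: 45713·3.68 + 89778·4.13 + 101459·4.65 = 1010791.33.
Remaining total for segment B: 1288417.48 − 1010791.33 = 277626.15.
Divide by its size: 277626.15 / 60606 = 4.5808... → 4.58.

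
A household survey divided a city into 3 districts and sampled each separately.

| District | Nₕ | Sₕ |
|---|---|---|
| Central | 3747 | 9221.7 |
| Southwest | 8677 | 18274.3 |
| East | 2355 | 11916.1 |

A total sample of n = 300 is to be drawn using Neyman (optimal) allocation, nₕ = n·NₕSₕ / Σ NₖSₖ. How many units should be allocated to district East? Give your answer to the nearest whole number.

Σ NₕSₕ = 3747·9221.7 + 8677·18274.3 + 2355·11916.1 = 221182226.5.
Share for East: 28062415.5/221182226.5 = 0.12687.
n_East = 300 × 0.12687 = 38.062... → 38.

38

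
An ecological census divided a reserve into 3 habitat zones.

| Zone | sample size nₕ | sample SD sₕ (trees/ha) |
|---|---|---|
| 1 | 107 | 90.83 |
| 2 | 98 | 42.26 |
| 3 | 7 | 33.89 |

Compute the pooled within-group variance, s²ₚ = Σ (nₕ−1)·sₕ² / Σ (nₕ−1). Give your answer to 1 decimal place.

5046.1

Degrees of freedom: 106 + 97 + 6 = 209.
Σ(nₕ−1)sₕ² = 106·8250.0889 + 97·1785.9076 + 6·1148.5321 = 1054633.6532.
s²ₚ = 1054633.6532 / 209 = 5046.094... → 5046.1.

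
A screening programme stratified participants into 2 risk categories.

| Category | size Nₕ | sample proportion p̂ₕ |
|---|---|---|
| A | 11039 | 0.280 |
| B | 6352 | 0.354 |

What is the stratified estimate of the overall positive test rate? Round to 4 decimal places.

0.3070

N = 11039 + 6352 = 17391.
Overall proportion = Σ (Nₕ/N)·p̂ₕ.
Σ Nₕp̂ₕ = 3090.92 + 2248.608 = 5339.528.
5339.528 / 17391 = 0.307028... → 0.3070.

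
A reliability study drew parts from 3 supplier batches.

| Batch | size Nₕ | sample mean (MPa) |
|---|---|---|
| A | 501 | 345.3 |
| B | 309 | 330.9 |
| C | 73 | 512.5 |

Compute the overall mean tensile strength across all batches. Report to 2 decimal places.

N = 501 + 309 + 73 = 883.
Overall mean = Σ (Nₕ/N)·x̄ₕ — weight by population share, not a simple average.
Σ Nₕx̄ₕ = 501·345.3 + 309·330.9 + 73·512.5 = 172995.3 + 102248.1 + 37412.5 = 312655.9.
Divide by N: 312655.9 / 883 = 354.0837... → 354.08.

354.08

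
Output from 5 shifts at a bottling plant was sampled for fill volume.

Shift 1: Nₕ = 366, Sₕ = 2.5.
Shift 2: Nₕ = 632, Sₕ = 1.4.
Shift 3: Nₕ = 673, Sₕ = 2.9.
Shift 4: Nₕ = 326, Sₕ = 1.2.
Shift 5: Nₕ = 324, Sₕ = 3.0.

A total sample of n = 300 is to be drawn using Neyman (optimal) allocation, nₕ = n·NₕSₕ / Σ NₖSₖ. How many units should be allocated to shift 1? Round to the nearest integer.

Σ NₕSₕ = 366·2.5 + 632·1.4 + 673·2.9 + 326·1.2 + 324·3.0 = 5114.7.
Share for 1: 915/5114.7 = 0.17890.
n_1 = 300 × 0.17890 = 53.669... → 54.

54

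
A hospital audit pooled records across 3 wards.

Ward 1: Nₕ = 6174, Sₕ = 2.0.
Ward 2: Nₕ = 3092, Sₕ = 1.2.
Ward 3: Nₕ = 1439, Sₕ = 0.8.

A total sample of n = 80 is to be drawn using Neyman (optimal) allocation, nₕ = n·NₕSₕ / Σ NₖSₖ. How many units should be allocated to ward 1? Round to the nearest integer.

Σ NₕSₕ = 6174·2.0 + 3092·1.2 + 1439·0.8 = 17209.6.
Share for 1: 12348/17209.6 = 0.71751.
n_1 = 80 × 0.71751 = 57.401... → 57.

57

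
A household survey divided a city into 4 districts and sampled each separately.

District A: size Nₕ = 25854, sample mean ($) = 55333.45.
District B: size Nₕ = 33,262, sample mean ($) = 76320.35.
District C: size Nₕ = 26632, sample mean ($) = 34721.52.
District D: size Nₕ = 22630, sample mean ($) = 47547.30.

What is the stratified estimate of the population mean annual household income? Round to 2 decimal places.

55083.66

N = 108378; weights Wₕ = Nₕ/N = (0.2386, 0.3069, 0.2457, 0.2088).
x̄_st = Σ Wₕ·x̄ₕ = 0.2386·55333.45 + 0.3069·76320.35 + 0.2457·34721.52 + 0.2088·47547.30 ≈ 55083.6647...
→ 55083.66.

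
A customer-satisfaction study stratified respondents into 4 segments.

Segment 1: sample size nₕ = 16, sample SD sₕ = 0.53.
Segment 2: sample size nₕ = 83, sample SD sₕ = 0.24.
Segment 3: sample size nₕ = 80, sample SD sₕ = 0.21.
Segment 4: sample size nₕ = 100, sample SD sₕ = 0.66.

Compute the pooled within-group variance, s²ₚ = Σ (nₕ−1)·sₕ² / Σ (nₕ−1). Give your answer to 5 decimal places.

1: (16−1)·0.53² = 15·0.2809 = 4.2135
2: (83−1)·0.24² = 82·0.0576 = 4.7232
3: (80−1)·0.21² = 79·0.0441 = 3.4839
4: (100−1)·0.66² = 99·0.4356 = 43.1244
Numerator = 55.545; denominator = Σ(nₕ−1) = 275.
s²ₚ = 55.545/275 = 0.2019818... → 0.20198.

0.20198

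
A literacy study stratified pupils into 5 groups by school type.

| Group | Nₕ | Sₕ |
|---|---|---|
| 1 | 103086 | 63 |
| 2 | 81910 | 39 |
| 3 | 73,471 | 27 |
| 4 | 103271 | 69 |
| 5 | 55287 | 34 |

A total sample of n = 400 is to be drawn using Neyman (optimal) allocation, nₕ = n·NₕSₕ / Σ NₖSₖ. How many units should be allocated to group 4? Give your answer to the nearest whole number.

138

Σ NₕSₕ = 103086·63 + 81910·39 + 73471·27 + 103271·69 + 55287·34 = 20678082.
Share for 4: 7125699/20678082 = 0.34460.
n_4 = 400 × 0.34460 = 137.841... → 138.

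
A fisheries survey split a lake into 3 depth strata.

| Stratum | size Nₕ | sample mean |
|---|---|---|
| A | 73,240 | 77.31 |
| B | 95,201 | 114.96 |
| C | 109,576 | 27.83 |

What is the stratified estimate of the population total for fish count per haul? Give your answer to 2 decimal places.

A: 73240·77.31 = 5662184.4
B: 95201·114.96 = 10944306.96
C: 109576·27.83 = 3049500.08
τ̂ = Σ Nₕx̄ₕ = 19655991.44.

19655991.44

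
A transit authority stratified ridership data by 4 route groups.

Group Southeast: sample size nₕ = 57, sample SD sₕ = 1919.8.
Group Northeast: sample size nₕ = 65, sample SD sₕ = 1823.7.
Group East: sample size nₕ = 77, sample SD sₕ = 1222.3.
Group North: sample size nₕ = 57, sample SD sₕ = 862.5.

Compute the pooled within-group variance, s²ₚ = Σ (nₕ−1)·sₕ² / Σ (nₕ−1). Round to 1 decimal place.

2279586.9

Southeast: (57−1)·1919.8² = 56·3685632.04 = 206395394.24
Northeast: (65−1)·1823.7² = 64·3325881.69 = 212856428.16
East: (77−1)·1222.3² = 76·1494017.29 = 113545314.04
North: (57−1)·862.5² = 56·743906.25 = 41658750
Numerator = 574455886.44; denominator = Σ(nₕ−1) = 252.
s²ₚ = 574455886.44/252 = 2279586.851... → 2279586.9.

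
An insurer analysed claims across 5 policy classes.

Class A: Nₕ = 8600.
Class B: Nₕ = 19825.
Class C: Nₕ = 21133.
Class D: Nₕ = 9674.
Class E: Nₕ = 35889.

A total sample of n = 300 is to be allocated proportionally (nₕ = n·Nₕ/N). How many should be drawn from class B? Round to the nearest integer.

Share of class B = 19825/95121 = 0.20842.
Allocate 300 × 0.20842 = 62.526... → 63.

63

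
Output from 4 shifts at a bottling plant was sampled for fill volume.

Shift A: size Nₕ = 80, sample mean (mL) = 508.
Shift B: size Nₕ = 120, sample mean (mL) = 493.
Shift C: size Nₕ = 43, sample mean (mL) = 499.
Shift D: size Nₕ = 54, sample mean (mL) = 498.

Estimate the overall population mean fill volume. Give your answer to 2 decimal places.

498.82

x̄_st = (Σ Nₕx̄ₕ) / (Σ Nₕ) = (80·508 + 120·493 + 43·499 + 54·498) / 297
= 148149 / 297 = 498.8182... → 498.82.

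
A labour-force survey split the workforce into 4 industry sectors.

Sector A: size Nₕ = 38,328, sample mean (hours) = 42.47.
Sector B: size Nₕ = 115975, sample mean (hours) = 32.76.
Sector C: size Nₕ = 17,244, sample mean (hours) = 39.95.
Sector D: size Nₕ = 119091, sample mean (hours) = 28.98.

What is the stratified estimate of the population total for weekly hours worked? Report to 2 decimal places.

Population total = Σ Nₕ·x̄ₕ (each stratum's size times its mean).
38328·42.47 + 115975·32.76 + 17244·39.95 + 119091·28.98 = 1627790.16 + 3799341 + 688897.8 + 3451257.18 = 9567286.14.

9567286.14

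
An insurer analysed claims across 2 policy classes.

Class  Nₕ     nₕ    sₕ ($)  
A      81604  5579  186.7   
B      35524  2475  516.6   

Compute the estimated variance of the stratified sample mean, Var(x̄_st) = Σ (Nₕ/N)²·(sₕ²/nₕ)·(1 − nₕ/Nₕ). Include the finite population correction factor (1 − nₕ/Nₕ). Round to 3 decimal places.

12.053

N = 117128. Term for each stratum: Wₕ²sₕ²/nₕ·(1−nₕ/Nₕ).
Var(x̄_st) = 2.825392 + 9.227676 = 12.053068 → 12.053.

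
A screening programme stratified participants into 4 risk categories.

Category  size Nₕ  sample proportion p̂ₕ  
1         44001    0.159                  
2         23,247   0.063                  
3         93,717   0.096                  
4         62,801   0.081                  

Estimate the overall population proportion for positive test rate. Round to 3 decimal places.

0.101

Wₕ = Nₕ/N with N = 223766: 0.1966, 0.1039, 0.4188, 0.2807.
p̂_st = 0.1966·0.159 + 0.1039·0.063 + 0.4188·0.096 + 0.2807·0.081 ≈ 0.10075... → 0.101.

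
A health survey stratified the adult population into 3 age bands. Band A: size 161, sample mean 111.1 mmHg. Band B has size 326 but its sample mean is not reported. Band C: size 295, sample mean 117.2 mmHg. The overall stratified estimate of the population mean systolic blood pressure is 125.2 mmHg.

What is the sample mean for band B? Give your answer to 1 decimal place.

139.4

N = 161 + 326 + 295 = 782.
Overall total = μ·N = 125.2·782 = 97906.4.
Subtract the known strata: 161·111.1 + 295·117.2 = 52461.1.
Remaining total for band B: 97906.4 − 52461.1 = 45445.3.
Divide by its size: 45445.3 / 326 = 139.403... → 139.4.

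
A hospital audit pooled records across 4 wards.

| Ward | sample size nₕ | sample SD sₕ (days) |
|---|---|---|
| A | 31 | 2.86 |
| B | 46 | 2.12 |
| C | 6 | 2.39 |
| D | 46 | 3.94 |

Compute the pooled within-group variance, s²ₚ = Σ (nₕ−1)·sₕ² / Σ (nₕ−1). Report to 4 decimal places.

A: (31−1)·2.86² = 30·8.1796 = 245.388
B: (46−1)·2.12² = 45·4.4944 = 202.248
C: (6−1)·2.39² = 5·5.7121 = 28.5605
D: (46−1)·3.94² = 45·15.5236 = 698.562
Numerator = 1174.7585; denominator = Σ(nₕ−1) = 125.
s²ₚ = 1174.7585/125 = 9.398068 → 9.3981.

9.3981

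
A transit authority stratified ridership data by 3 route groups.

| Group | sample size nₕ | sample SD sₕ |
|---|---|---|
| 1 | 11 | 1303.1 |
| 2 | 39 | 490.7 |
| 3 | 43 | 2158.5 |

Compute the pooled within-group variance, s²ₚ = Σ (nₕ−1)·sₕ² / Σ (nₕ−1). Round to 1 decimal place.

Degrees of freedom: 10 + 38 + 42 = 90.
Σ(nₕ−1)sₕ² = 10·1698069.61 + 38·240786.49 + 42·4659122.25 = 221813717.22.
s²ₚ = 221813717.22 / 90 = 2464596.858 → 2464596.9.

2464596.9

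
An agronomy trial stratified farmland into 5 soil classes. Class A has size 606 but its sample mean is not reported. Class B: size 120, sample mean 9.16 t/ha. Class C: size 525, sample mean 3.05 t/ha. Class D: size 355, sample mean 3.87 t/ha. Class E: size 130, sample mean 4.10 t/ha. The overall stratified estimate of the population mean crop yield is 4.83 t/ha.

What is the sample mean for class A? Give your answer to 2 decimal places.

6.23

Σ Nₕx̄ₕ = N·μ, so 606·x̄_A = 1736·4.83 − (120·9.16 + 525·3.05 + 355·3.87 + 130·4.10).
= 8384.88 − 4607.3 = 3777.58.
x̄_A = 3777.58 / 606 = 6.2336... → 6.23.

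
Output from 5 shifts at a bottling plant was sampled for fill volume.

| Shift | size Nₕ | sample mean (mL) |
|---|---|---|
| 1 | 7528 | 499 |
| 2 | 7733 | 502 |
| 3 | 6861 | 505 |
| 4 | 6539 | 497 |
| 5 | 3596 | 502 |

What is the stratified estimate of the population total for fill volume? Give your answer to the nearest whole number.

Estimate total by summing Nₕ·x̄ₕ over strata.
7528·499 + 7733·502 + 6861·505 + 6539·497 + 3596·502 = 3756472 + 3881966 + 3464805 + 3249883 + 1805192 = 16158318.

16158318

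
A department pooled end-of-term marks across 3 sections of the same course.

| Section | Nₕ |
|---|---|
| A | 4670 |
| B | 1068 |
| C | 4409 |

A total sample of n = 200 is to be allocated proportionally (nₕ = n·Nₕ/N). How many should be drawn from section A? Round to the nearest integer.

N = 4670 + 1068 + 4409 = 10147.
n_A = 200·4670/10147 = 92.047... → 92.

92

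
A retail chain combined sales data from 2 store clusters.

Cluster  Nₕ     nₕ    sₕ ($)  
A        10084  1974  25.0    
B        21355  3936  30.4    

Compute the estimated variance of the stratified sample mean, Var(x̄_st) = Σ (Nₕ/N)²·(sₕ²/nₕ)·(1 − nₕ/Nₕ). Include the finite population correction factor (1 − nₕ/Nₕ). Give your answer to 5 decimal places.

0.11456

N = 31439; Wₕ = Nₕ/N.
cluster A: (10084/31439)²·25.0²/1974·(1 − 1974/10084) = 0.02619685
cluster B: (21355/31439)²·30.4²/3936·(1 − 3936/21355) = 0.08836442
Sum = 0.11456127 → 0.11456.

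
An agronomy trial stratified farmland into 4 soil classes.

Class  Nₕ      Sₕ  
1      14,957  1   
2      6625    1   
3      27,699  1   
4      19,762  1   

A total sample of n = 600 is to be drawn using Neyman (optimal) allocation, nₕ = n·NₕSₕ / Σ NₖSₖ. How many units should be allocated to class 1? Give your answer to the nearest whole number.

130

Σ NₕSₕ = 14957·1 + 6625·1 + 27699·1 + 19762·1 = 69043.
Share for 1: 14957/69043 = 0.21663.
n_1 = 600 × 0.21663 = 129.980... → 130.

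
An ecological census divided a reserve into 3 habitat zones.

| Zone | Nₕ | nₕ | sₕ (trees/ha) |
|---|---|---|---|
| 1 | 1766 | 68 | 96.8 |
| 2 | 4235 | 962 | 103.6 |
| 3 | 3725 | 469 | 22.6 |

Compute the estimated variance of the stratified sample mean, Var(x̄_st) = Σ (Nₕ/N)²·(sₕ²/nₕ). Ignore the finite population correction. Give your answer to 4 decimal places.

N = 9726; Wₕ = Nₕ/N.
zone 1: (1766/9726)²·96.8²/68 = 4.5431248
zone 2: (4235/9726)²·103.6²/962 = 2.1153524
zone 3: (3725/9726)²·22.6²/469 = 0.1597453
Sum = 6.8182226 → 6.8182.

6.8182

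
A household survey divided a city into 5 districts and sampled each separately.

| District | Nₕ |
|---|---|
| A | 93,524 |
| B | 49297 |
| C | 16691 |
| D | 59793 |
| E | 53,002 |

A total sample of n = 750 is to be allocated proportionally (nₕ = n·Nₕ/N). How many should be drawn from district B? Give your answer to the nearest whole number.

136

N = 93524 + 49297 + 16691 + 59793 + 53002 = 272307.
n_B = 750·49297/272307 = 135.776... → 136.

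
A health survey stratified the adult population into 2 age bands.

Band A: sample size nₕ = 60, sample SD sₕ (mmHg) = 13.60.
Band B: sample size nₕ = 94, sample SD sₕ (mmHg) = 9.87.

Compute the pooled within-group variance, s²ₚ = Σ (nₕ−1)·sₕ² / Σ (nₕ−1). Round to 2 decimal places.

A: (60−1)·13.60² = 59·184.96 = 10912.64
B: (94−1)·9.87² = 93·97.4169 = 9059.7717
Numerator = 19972.4117; denominator = Σ(nₕ−1) = 152.
s²ₚ = 19972.4117/152 = 131.3974... → 131.40.

131.40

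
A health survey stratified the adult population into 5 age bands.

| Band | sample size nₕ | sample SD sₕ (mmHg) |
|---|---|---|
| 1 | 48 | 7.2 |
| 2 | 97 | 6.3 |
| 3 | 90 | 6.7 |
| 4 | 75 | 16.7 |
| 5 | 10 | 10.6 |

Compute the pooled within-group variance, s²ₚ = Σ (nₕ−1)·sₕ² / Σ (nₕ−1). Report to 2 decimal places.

101.24

Degrees of freedom: 47 + 96 + 89 + 74 + 9 = 315.
Σ(nₕ−1)sₕ² = 47·51.84 + 96·39.69 + 89·44.89 + 74·278.89 + 9·112.36 = 31891.03.
s²ₚ = 31891.03 / 315 = 101.2414... → 101.24.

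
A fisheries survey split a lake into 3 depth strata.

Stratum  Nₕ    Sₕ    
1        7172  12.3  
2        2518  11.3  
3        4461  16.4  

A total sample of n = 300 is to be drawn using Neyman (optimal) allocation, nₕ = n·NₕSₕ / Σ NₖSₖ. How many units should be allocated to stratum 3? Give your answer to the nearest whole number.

116

Σ NₕSₕ = 7172·12.3 + 2518·11.3 + 4461·16.4 = 189829.4.
Share for 3: 73160.4/189829.4 = 0.38540.
n_3 = 300 × 0.38540 = 115.620... → 116.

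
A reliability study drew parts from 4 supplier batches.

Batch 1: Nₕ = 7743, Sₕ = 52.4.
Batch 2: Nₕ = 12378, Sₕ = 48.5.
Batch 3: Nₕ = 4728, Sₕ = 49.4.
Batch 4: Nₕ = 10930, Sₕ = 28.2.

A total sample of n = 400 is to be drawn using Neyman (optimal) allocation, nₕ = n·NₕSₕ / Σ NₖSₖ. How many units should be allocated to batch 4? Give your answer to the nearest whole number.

1: NₕSₕ = 7743·52.4 = 405733.2
2: NₕSₕ = 12378·48.5 = 600333
3: NₕSₕ = 4728·49.4 = 233563.2
4: NₕSₕ = 10930·28.2 = 308226
Σ NₕSₕ = 1547855.4.
n_4 = 400·308226/1547855.4 = 79.652... → 80.

80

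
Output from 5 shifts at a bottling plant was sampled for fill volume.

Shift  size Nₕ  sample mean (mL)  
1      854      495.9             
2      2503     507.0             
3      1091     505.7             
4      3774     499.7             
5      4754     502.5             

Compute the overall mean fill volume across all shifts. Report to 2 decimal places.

N = 12976; weights Wₕ = Nₕ/N = (0.0658, 0.1929, 0.0841, 0.2908, 0.3664).
x̄_st = Σ Wₕ·x̄ₕ = 0.0658·495.9 + 0.1929·507.0 + 0.0841·505.7 + 0.2908·499.7 + 0.3664·502.5 ≈ 502.3883...
→ 502.39.

502.39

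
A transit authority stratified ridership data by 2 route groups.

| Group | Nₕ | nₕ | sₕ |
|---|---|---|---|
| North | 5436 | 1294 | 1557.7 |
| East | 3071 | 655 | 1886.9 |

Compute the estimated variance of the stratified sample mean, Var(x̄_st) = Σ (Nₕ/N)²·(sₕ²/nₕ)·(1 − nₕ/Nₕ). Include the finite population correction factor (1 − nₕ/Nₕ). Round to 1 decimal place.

1140.7

N = 8507. Term for each stratum: Wₕ²sₕ²/nₕ·(1−nₕ/Nₕ).
Var(x̄_st) = 583.4049 + 557.2888 = 1140.6937 → 1140.7.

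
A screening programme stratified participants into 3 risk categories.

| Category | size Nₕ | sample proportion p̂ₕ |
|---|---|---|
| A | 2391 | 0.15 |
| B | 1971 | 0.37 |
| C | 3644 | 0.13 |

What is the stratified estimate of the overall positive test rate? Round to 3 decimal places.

0.195

Wₕ = Nₕ/N with N = 8006: 0.2987, 0.2462, 0.4552.
p̂_st = 0.2987·0.15 + 0.2462·0.37 + 0.4552·0.13 ≈ 0.19506... → 0.195.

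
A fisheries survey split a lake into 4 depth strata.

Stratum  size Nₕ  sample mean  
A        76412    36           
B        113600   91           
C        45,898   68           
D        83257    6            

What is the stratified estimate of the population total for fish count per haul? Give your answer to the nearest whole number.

16709038

A: 76412·36 = 2750832
B: 113600·91 = 10337600
C: 45898·68 = 3121064
D: 83257·6 = 499542
τ̂ = Σ Nₕx̄ₕ = 16709038.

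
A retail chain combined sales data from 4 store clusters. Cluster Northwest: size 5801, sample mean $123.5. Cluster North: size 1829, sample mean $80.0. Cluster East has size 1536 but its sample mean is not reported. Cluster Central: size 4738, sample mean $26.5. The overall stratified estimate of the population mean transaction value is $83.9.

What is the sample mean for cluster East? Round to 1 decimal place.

116.0

N = 5801 + 1829 + 1536 + 4738 = 13904.
Overall total = μ·N = 83.9·13904 = 1166545.6.
Subtract the known strata: 5801·123.5 + 1829·80.0 + 4738·26.5 = 988300.5.
Remaining total for cluster East: 1166545.6 − 988300.5 = 178245.1.
Divide by its size: 178245.1 / 1536 = 116.045... → 116.0.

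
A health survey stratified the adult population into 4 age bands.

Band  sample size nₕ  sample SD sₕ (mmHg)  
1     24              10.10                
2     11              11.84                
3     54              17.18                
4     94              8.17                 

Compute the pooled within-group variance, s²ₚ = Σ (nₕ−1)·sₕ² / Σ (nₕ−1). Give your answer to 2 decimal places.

1: (24−1)·10.10² = 23·102.01 = 2346.23
2: (11−1)·11.84² = 10·140.1856 = 1401.856
3: (54−1)·17.18² = 53·295.1524 = 15643.0772
4: (94−1)·8.17² = 93·66.7489 = 6207.6477
Numerator = 25598.8109; denominator = Σ(nₕ−1) = 179.
s²ₚ = 25598.8109/179 = 143.0101... → 143.01.

143.01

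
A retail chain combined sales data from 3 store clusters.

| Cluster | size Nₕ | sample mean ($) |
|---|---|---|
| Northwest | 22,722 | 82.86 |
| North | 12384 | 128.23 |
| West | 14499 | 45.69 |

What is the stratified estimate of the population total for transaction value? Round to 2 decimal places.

Northwest: 22722·82.86 = 1882744.92
North: 12384·128.23 = 1588000.32
West: 14499·45.69 = 662459.31
τ̂ = Σ Nₕx̄ₕ = 4133204.55.

4133204.55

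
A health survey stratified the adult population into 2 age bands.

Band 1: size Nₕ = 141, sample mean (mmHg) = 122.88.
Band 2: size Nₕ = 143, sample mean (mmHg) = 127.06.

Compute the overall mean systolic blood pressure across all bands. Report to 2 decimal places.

N = 141 + 143 = 284.
Overall mean = Σ (Nₕ/N)·x̄ₕ — weight by population share, not a simple average.
Σ Nₕx̄ₕ = 141·122.88 + 143·127.06 = 17326.08 + 18169.58 = 35495.66.
Divide by N: 35495.66 / 284 = 124.9847... → 124.98.

124.98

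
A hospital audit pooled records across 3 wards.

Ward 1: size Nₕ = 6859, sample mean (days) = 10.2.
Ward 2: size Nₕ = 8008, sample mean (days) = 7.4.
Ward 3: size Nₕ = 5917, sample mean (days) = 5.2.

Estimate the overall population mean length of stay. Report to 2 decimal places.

N = 20784; weights Wₕ = Nₕ/N = (0.3300, 0.3853, 0.2847).
x̄_st = Σ Wₕ·x̄ₕ = 0.3300·10.2 + 0.3853·7.4 + 0.2847·5.2 ≈ 7.6977...
→ 7.70.

7.70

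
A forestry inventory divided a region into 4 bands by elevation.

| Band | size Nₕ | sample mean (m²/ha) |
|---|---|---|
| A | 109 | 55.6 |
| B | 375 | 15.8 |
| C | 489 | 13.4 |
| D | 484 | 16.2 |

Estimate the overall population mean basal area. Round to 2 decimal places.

N = 109 + 375 + 489 + 484 = 1457.
Weight each subgroup mean by Nₕ/N and sum.
Σ Nₕx̄ₕ = 109·55.6 + 375·15.8 + 489·13.4 + 484·16.2 = 6060.4 + 5925 + 6552.6 + 7840.8 = 26378.8.
Divide by N: 26378.8 / 1457 = 18.1049... → 18.10.

18.10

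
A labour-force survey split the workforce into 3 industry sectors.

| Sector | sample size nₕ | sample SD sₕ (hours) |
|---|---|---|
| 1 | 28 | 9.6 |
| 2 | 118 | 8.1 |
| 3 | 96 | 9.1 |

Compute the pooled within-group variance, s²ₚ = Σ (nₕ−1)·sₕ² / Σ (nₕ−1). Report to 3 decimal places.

75.446

Degrees of freedom: 27 + 117 + 95 = 239.
Σ(nₕ−1)sₕ² = 27·92.16 + 117·65.61 + 95·82.81 = 18031.64.
s²ₚ = 18031.64 / 239 = 75.44619... → 75.446.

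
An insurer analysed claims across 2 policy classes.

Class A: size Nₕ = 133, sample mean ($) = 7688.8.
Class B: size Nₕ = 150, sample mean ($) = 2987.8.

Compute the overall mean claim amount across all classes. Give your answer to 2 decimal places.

5197.10

x̄_st = (Σ Nₕx̄ₕ) / (Σ Nₕ) = (133·7688.8 + 150·2987.8) / 283
= 1470780.4 / 283 = 5197.1039... → 5197.10.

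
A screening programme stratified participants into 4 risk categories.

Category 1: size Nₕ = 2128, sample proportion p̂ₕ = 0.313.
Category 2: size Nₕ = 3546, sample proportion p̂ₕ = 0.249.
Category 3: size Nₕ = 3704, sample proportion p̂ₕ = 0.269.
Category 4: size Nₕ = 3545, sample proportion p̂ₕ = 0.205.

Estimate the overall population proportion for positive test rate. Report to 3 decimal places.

0.253

N = 2128 + 3546 + 3704 + 3545 = 12923.
Overall proportion = Σ (Nₕ/N)·p̂ₕ.
Σ Nₕp̂ₕ = 666.064 + 882.954 + 996.376 + 726.725 = 3272.119.
3272.119 / 12923 = 0.25320... → 0.253.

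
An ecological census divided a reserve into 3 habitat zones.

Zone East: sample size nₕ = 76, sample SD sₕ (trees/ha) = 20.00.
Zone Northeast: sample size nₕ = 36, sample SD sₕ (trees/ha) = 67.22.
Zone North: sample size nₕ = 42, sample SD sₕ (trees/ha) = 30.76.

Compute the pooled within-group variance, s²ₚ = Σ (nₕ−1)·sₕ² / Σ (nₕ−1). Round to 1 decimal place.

1502.9

Degrees of freedom: 75 + 35 + 41 = 151.
Σ(nₕ−1)sₕ² = 75·400 + 35·4518.5284 + 41·946.1776 = 226941.7756.
s²ₚ = 226941.7756 / 151 = 1502.926... → 1502.9.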